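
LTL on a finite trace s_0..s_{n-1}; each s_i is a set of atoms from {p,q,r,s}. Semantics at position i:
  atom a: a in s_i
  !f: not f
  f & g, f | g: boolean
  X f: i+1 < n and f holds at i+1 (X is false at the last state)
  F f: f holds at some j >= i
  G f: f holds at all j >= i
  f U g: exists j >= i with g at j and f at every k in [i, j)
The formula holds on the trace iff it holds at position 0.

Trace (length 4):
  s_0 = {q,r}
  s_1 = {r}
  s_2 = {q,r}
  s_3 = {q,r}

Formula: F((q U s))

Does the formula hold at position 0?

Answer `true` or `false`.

s_0={q,r}: F((q U s))=False (q U s)=False q=True s=False
s_1={r}: F((q U s))=False (q U s)=False q=False s=False
s_2={q,r}: F((q U s))=False (q U s)=False q=True s=False
s_3={q,r}: F((q U s))=False (q U s)=False q=True s=False

Answer: false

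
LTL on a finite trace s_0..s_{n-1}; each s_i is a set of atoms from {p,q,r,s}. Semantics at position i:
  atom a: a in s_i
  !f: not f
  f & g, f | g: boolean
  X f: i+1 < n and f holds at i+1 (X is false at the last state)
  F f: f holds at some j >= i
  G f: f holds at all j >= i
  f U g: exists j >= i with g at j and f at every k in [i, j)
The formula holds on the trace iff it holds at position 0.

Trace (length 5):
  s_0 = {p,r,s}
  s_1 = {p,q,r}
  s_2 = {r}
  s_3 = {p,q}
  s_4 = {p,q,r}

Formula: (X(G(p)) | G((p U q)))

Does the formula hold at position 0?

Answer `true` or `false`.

Answer: false

Derivation:
s_0={p,r,s}: (X(G(p)) | G((p U q)))=False X(G(p))=False G(p)=False p=True G((p U q))=False (p U q)=True q=False
s_1={p,q,r}: (X(G(p)) | G((p U q)))=False X(G(p))=False G(p)=False p=True G((p U q))=False (p U q)=True q=True
s_2={r}: (X(G(p)) | G((p U q)))=True X(G(p))=True G(p)=False p=False G((p U q))=False (p U q)=False q=False
s_3={p,q}: (X(G(p)) | G((p U q)))=True X(G(p))=True G(p)=True p=True G((p U q))=True (p U q)=True q=True
s_4={p,q,r}: (X(G(p)) | G((p U q)))=True X(G(p))=False G(p)=True p=True G((p U q))=True (p U q)=True q=True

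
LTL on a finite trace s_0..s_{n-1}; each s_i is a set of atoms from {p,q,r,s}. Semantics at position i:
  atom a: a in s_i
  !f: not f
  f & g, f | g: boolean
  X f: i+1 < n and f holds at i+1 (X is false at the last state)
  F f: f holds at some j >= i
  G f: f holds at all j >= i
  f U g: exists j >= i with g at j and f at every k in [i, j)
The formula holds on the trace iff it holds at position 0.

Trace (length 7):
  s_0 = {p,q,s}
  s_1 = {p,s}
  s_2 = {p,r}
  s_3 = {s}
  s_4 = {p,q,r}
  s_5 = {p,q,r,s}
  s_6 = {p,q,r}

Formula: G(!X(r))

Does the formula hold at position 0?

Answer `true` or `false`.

Answer: false

Derivation:
s_0={p,q,s}: G(!X(r))=False !X(r)=True X(r)=False r=False
s_1={p,s}: G(!X(r))=False !X(r)=False X(r)=True r=False
s_2={p,r}: G(!X(r))=False !X(r)=True X(r)=False r=True
s_3={s}: G(!X(r))=False !X(r)=False X(r)=True r=False
s_4={p,q,r}: G(!X(r))=False !X(r)=False X(r)=True r=True
s_5={p,q,r,s}: G(!X(r))=False !X(r)=False X(r)=True r=True
s_6={p,q,r}: G(!X(r))=True !X(r)=True X(r)=False r=True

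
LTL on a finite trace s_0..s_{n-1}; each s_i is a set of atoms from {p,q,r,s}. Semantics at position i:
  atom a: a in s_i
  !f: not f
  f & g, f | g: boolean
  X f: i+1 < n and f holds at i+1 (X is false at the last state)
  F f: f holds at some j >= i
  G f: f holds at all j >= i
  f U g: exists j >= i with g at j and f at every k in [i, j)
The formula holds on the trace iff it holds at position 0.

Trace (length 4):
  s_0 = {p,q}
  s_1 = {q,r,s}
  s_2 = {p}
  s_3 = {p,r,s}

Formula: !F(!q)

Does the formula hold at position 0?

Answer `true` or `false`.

Answer: false

Derivation:
s_0={p,q}: !F(!q)=False F(!q)=True !q=False q=True
s_1={q,r,s}: !F(!q)=False F(!q)=True !q=False q=True
s_2={p}: !F(!q)=False F(!q)=True !q=True q=False
s_3={p,r,s}: !F(!q)=False F(!q)=True !q=True q=False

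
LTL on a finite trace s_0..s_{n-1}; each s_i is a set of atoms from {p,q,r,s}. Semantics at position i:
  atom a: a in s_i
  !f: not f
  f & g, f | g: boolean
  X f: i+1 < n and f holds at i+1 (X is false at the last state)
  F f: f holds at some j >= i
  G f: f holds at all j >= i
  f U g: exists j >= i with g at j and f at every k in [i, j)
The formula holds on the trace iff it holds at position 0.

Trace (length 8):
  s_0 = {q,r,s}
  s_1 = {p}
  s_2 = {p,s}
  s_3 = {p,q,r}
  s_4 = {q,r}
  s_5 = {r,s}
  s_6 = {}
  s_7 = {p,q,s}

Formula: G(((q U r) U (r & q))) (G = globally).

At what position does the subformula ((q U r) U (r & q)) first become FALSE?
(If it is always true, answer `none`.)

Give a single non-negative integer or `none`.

s_0={q,r,s}: ((q U r) U (r & q))=True (q U r)=True q=True r=True (r & q)=True
s_1={p}: ((q U r) U (r & q))=False (q U r)=False q=False r=False (r & q)=False
s_2={p,s}: ((q U r) U (r & q))=False (q U r)=False q=False r=False (r & q)=False
s_3={p,q,r}: ((q U r) U (r & q))=True (q U r)=True q=True r=True (r & q)=True
s_4={q,r}: ((q U r) U (r & q))=True (q U r)=True q=True r=True (r & q)=True
s_5={r,s}: ((q U r) U (r & q))=False (q U r)=True q=False r=True (r & q)=False
s_6={}: ((q U r) U (r & q))=False (q U r)=False q=False r=False (r & q)=False
s_7={p,q,s}: ((q U r) U (r & q))=False (q U r)=False q=True r=False (r & q)=False
G(((q U r) U (r & q))) holds globally = False
First violation at position 1.

Answer: 1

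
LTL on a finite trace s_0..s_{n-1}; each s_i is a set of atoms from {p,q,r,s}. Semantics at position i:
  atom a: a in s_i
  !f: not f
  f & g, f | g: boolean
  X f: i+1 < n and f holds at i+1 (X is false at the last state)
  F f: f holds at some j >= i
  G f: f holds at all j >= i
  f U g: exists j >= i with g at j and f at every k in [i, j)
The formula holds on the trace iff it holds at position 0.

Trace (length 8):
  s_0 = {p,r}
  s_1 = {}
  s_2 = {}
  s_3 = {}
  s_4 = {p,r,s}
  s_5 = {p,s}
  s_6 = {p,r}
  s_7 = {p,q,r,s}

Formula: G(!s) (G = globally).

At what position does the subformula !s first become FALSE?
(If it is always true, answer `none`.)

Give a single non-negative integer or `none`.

s_0={p,r}: !s=True s=False
s_1={}: !s=True s=False
s_2={}: !s=True s=False
s_3={}: !s=True s=False
s_4={p,r,s}: !s=False s=True
s_5={p,s}: !s=False s=True
s_6={p,r}: !s=True s=False
s_7={p,q,r,s}: !s=False s=True
G(!s) holds globally = False
First violation at position 4.

Answer: 4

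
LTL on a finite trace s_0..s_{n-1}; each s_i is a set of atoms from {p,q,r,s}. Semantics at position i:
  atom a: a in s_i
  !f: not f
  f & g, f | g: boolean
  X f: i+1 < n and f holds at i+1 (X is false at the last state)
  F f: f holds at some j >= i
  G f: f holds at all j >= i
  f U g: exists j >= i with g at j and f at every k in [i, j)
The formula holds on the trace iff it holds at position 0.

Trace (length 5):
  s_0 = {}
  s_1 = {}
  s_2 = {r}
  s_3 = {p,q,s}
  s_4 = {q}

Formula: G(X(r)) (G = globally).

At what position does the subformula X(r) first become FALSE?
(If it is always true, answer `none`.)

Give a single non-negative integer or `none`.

s_0={}: X(r)=False r=False
s_1={}: X(r)=True r=False
s_2={r}: X(r)=False r=True
s_3={p,q,s}: X(r)=False r=False
s_4={q}: X(r)=False r=False
G(X(r)) holds globally = False
First violation at position 0.

Answer: 0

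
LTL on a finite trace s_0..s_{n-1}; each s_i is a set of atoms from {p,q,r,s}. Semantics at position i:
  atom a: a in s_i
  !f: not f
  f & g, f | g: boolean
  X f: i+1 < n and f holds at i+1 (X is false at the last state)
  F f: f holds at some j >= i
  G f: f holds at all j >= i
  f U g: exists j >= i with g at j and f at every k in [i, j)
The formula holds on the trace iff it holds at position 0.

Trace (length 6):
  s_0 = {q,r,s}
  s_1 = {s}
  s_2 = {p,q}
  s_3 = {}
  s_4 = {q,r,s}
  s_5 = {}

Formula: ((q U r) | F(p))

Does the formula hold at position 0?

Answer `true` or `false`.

s_0={q,r,s}: ((q U r) | F(p))=True (q U r)=True q=True r=True F(p)=True p=False
s_1={s}: ((q U r) | F(p))=True (q U r)=False q=False r=False F(p)=True p=False
s_2={p,q}: ((q U r) | F(p))=True (q U r)=False q=True r=False F(p)=True p=True
s_3={}: ((q U r) | F(p))=False (q U r)=False q=False r=False F(p)=False p=False
s_4={q,r,s}: ((q U r) | F(p))=True (q U r)=True q=True r=True F(p)=False p=False
s_5={}: ((q U r) | F(p))=False (q U r)=False q=False r=False F(p)=False p=False

Answer: true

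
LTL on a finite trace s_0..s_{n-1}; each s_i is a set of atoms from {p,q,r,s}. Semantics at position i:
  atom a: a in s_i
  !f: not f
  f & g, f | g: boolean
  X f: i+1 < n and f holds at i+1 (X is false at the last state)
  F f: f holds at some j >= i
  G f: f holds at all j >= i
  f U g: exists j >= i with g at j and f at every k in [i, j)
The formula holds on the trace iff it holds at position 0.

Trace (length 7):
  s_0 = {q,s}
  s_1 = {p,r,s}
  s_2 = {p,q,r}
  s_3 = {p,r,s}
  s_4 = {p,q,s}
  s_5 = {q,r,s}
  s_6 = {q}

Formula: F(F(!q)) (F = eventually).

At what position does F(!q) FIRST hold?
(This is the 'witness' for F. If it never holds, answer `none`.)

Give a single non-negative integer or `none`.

s_0={q,s}: F(!q)=True !q=False q=True
s_1={p,r,s}: F(!q)=True !q=True q=False
s_2={p,q,r}: F(!q)=True !q=False q=True
s_3={p,r,s}: F(!q)=True !q=True q=False
s_4={p,q,s}: F(!q)=False !q=False q=True
s_5={q,r,s}: F(!q)=False !q=False q=True
s_6={q}: F(!q)=False !q=False q=True
F(F(!q)) holds; first witness at position 0.

Answer: 0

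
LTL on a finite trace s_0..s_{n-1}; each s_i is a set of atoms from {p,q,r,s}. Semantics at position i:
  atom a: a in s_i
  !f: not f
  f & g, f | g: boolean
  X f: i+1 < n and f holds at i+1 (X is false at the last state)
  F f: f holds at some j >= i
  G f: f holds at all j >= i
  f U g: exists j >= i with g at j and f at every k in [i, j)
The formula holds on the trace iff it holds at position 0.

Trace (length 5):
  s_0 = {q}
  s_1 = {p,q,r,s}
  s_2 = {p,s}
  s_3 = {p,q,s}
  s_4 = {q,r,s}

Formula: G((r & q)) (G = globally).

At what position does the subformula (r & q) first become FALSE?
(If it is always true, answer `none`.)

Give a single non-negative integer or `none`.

s_0={q}: (r & q)=False r=False q=True
s_1={p,q,r,s}: (r & q)=True r=True q=True
s_2={p,s}: (r & q)=False r=False q=False
s_3={p,q,s}: (r & q)=False r=False q=True
s_4={q,r,s}: (r & q)=True r=True q=True
G((r & q)) holds globally = False
First violation at position 0.

Answer: 0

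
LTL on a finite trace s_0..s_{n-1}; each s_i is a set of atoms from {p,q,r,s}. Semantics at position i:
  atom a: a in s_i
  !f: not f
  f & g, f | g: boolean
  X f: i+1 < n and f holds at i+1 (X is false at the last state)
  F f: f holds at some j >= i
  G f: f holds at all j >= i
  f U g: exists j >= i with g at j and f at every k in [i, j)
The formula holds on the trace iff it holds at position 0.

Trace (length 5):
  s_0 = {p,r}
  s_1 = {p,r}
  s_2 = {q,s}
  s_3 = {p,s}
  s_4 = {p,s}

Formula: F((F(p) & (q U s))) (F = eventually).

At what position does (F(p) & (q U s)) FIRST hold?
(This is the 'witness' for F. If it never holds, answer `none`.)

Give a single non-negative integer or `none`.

Answer: 2

Derivation:
s_0={p,r}: (F(p) & (q U s))=False F(p)=True p=True (q U s)=False q=False s=False
s_1={p,r}: (F(p) & (q U s))=False F(p)=True p=True (q U s)=False q=False s=False
s_2={q,s}: (F(p) & (q U s))=True F(p)=True p=False (q U s)=True q=True s=True
s_3={p,s}: (F(p) & (q U s))=True F(p)=True p=True (q U s)=True q=False s=True
s_4={p,s}: (F(p) & (q U s))=True F(p)=True p=True (q U s)=True q=False s=True
F((F(p) & (q U s))) holds; first witness at position 2.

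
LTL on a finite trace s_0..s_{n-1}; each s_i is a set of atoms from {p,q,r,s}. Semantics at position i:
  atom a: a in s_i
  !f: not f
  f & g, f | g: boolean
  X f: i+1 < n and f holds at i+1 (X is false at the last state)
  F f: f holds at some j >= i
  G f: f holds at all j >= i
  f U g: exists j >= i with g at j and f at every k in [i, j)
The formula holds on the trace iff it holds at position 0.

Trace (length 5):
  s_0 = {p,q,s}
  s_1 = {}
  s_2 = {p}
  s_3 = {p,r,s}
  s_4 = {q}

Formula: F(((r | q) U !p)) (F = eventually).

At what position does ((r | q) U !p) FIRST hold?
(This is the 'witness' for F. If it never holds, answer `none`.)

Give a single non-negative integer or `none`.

Answer: 0

Derivation:
s_0={p,q,s}: ((r | q) U !p)=True (r | q)=True r=False q=True !p=False p=True
s_1={}: ((r | q) U !p)=True (r | q)=False r=False q=False !p=True p=False
s_2={p}: ((r | q) U !p)=False (r | q)=False r=False q=False !p=False p=True
s_3={p,r,s}: ((r | q) U !p)=True (r | q)=True r=True q=False !p=False p=True
s_4={q}: ((r | q) U !p)=True (r | q)=True r=False q=True !p=True p=False
F(((r | q) U !p)) holds; first witness at position 0.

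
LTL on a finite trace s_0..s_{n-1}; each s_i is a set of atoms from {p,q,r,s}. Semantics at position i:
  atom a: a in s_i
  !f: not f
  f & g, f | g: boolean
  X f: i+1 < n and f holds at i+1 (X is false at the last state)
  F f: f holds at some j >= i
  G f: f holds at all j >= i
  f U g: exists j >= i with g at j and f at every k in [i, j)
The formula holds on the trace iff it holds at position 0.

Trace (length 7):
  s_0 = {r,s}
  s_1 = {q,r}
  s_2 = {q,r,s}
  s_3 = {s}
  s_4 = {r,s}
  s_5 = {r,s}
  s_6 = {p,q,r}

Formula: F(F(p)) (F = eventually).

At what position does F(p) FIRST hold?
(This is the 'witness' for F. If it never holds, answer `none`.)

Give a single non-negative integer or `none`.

Answer: 0

Derivation:
s_0={r,s}: F(p)=True p=False
s_1={q,r}: F(p)=True p=False
s_2={q,r,s}: F(p)=True p=False
s_3={s}: F(p)=True p=False
s_4={r,s}: F(p)=True p=False
s_5={r,s}: F(p)=True p=False
s_6={p,q,r}: F(p)=True p=True
F(F(p)) holds; first witness at position 0.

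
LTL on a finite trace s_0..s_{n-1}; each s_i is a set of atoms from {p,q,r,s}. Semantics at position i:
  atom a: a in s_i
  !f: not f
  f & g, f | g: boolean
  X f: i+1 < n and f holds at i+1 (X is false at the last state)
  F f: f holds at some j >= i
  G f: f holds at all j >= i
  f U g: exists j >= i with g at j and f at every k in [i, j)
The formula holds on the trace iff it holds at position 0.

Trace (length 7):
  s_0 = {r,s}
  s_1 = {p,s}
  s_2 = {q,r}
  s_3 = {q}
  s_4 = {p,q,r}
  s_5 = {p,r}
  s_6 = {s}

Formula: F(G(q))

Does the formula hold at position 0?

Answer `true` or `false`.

Answer: false

Derivation:
s_0={r,s}: F(G(q))=False G(q)=False q=False
s_1={p,s}: F(G(q))=False G(q)=False q=False
s_2={q,r}: F(G(q))=False G(q)=False q=True
s_3={q}: F(G(q))=False G(q)=False q=True
s_4={p,q,r}: F(G(q))=False G(q)=False q=True
s_5={p,r}: F(G(q))=False G(q)=False q=False
s_6={s}: F(G(q))=False G(q)=False q=False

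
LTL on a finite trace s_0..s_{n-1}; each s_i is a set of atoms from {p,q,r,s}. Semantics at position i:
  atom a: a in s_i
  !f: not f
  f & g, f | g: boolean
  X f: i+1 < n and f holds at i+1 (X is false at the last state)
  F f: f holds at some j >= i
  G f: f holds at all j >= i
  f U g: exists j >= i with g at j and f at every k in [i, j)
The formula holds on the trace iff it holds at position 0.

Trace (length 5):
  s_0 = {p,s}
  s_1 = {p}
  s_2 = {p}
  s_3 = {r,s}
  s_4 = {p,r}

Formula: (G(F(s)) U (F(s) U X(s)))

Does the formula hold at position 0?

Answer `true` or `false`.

s_0={p,s}: (G(F(s)) U (F(s) U X(s)))=True G(F(s))=False F(s)=True s=True (F(s) U X(s))=True X(s)=False
s_1={p}: (G(F(s)) U (F(s) U X(s)))=True G(F(s))=False F(s)=True s=False (F(s) U X(s))=True X(s)=False
s_2={p}: (G(F(s)) U (F(s) U X(s)))=True G(F(s))=False F(s)=True s=False (F(s) U X(s))=True X(s)=True
s_3={r,s}: (G(F(s)) U (F(s) U X(s)))=False G(F(s))=False F(s)=True s=True (F(s) U X(s))=False X(s)=False
s_4={p,r}: (G(F(s)) U (F(s) U X(s)))=False G(F(s))=False F(s)=False s=False (F(s) U X(s))=False X(s)=False

Answer: true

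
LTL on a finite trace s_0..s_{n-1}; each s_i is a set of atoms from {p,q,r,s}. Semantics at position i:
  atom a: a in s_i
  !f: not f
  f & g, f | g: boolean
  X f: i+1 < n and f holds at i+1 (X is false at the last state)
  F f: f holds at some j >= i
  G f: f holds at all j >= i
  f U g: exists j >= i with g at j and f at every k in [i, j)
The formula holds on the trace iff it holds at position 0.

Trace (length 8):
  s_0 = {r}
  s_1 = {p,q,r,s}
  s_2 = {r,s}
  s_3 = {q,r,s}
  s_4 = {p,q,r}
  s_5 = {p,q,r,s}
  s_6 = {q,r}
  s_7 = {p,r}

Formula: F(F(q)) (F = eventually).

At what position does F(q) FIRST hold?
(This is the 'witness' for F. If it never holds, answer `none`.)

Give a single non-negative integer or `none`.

s_0={r}: F(q)=True q=False
s_1={p,q,r,s}: F(q)=True q=True
s_2={r,s}: F(q)=True q=False
s_3={q,r,s}: F(q)=True q=True
s_4={p,q,r}: F(q)=True q=True
s_5={p,q,r,s}: F(q)=True q=True
s_6={q,r}: F(q)=True q=True
s_7={p,r}: F(q)=False q=False
F(F(q)) holds; first witness at position 0.

Answer: 0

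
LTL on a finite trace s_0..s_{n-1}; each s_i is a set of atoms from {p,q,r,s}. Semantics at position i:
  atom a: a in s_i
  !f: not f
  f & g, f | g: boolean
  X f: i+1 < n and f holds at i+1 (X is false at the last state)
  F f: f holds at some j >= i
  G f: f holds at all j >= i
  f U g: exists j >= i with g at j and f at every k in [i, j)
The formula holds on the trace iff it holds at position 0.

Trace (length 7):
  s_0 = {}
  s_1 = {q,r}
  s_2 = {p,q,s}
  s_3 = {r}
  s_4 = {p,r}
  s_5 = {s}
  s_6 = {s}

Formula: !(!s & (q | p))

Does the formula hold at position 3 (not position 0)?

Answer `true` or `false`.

Answer: true

Derivation:
s_0={}: !(!s & (q | p))=True (!s & (q | p))=False !s=True s=False (q | p)=False q=False p=False
s_1={q,r}: !(!s & (q | p))=False (!s & (q | p))=True !s=True s=False (q | p)=True q=True p=False
s_2={p,q,s}: !(!s & (q | p))=True (!s & (q | p))=False !s=False s=True (q | p)=True q=True p=True
s_3={r}: !(!s & (q | p))=True (!s & (q | p))=False !s=True s=False (q | p)=False q=False p=False
s_4={p,r}: !(!s & (q | p))=False (!s & (q | p))=True !s=True s=False (q | p)=True q=False p=True
s_5={s}: !(!s & (q | p))=True (!s & (q | p))=False !s=False s=True (q | p)=False q=False p=False
s_6={s}: !(!s & (q | p))=True (!s & (q | p))=False !s=False s=True (q | p)=False q=False p=False
Evaluating at position 3: result = True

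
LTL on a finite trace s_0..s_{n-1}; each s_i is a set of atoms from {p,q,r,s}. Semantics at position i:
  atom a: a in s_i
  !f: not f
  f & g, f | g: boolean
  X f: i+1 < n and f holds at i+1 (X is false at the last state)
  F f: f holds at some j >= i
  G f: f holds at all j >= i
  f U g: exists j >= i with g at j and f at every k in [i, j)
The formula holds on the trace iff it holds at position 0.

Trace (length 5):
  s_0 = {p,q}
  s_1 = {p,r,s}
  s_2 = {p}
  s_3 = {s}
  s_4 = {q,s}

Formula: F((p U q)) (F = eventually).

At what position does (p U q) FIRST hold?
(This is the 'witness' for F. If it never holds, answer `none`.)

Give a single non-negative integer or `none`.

Answer: 0

Derivation:
s_0={p,q}: (p U q)=True p=True q=True
s_1={p,r,s}: (p U q)=False p=True q=False
s_2={p}: (p U q)=False p=True q=False
s_3={s}: (p U q)=False p=False q=False
s_4={q,s}: (p U q)=True p=False q=True
F((p U q)) holds; first witness at position 0.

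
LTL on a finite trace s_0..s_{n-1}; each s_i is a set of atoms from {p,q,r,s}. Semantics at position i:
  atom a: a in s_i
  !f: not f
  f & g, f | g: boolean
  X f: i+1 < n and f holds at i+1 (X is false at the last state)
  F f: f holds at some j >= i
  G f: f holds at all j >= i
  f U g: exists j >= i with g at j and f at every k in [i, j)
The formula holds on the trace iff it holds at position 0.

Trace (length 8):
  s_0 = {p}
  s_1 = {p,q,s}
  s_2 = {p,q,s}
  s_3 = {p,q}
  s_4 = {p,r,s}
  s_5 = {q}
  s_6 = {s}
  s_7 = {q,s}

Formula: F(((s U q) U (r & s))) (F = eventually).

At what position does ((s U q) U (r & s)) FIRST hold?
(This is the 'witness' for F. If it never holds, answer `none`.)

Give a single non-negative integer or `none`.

Answer: 1

Derivation:
s_0={p}: ((s U q) U (r & s))=False (s U q)=False s=False q=False (r & s)=False r=False
s_1={p,q,s}: ((s U q) U (r & s))=True (s U q)=True s=True q=True (r & s)=False r=False
s_2={p,q,s}: ((s U q) U (r & s))=True (s U q)=True s=True q=True (r & s)=False r=False
s_3={p,q}: ((s U q) U (r & s))=True (s U q)=True s=False q=True (r & s)=False r=False
s_4={p,r,s}: ((s U q) U (r & s))=True (s U q)=True s=True q=False (r & s)=True r=True
s_5={q}: ((s U q) U (r & s))=False (s U q)=True s=False q=True (r & s)=False r=False
s_6={s}: ((s U q) U (r & s))=False (s U q)=True s=True q=False (r & s)=False r=False
s_7={q,s}: ((s U q) U (r & s))=False (s U q)=True s=True q=True (r & s)=False r=False
F(((s U q) U (r & s))) holds; first witness at position 1.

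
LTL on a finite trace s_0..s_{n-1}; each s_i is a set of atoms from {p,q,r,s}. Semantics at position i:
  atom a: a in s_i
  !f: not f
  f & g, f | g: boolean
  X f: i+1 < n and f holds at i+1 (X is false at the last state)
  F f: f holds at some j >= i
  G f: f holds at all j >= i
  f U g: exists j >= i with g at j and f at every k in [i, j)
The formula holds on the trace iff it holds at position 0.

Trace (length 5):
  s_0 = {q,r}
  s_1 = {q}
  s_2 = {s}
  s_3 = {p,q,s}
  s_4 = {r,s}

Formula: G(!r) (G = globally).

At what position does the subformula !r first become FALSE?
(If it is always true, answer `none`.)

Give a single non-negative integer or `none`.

Answer: 0

Derivation:
s_0={q,r}: !r=False r=True
s_1={q}: !r=True r=False
s_2={s}: !r=True r=False
s_3={p,q,s}: !r=True r=False
s_4={r,s}: !r=False r=True
G(!r) holds globally = False
First violation at position 0.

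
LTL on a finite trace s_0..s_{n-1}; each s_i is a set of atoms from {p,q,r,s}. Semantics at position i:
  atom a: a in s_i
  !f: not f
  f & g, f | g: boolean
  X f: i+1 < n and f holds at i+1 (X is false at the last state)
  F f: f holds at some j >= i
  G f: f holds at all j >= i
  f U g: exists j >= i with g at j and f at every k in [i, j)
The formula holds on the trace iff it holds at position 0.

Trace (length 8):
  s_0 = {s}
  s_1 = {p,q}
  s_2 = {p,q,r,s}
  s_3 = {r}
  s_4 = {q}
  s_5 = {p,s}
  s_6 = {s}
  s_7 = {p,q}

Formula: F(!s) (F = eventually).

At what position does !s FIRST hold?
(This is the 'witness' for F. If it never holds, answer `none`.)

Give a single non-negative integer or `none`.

Answer: 1

Derivation:
s_0={s}: !s=False s=True
s_1={p,q}: !s=True s=False
s_2={p,q,r,s}: !s=False s=True
s_3={r}: !s=True s=False
s_4={q}: !s=True s=False
s_5={p,s}: !s=False s=True
s_6={s}: !s=False s=True
s_7={p,q}: !s=True s=False
F(!s) holds; first witness at position 1.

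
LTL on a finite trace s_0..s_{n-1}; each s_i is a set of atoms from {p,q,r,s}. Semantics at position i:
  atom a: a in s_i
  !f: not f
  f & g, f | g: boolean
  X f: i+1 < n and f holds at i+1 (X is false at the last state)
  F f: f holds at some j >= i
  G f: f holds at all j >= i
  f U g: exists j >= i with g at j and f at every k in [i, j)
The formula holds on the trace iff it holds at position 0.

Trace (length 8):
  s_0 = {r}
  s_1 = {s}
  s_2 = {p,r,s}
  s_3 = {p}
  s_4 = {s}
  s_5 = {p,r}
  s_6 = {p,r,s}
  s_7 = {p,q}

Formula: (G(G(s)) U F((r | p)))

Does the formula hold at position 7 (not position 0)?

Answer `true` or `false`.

Answer: true

Derivation:
s_0={r}: (G(G(s)) U F((r | p)))=True G(G(s))=False G(s)=False s=False F((r | p))=True (r | p)=True r=True p=False
s_1={s}: (G(G(s)) U F((r | p)))=True G(G(s))=False G(s)=False s=True F((r | p))=True (r | p)=False r=False p=False
s_2={p,r,s}: (G(G(s)) U F((r | p)))=True G(G(s))=False G(s)=False s=True F((r | p))=True (r | p)=True r=True p=True
s_3={p}: (G(G(s)) U F((r | p)))=True G(G(s))=False G(s)=False s=False F((r | p))=True (r | p)=True r=False p=True
s_4={s}: (G(G(s)) U F((r | p)))=True G(G(s))=False G(s)=False s=True F((r | p))=True (r | p)=False r=False p=False
s_5={p,r}: (G(G(s)) U F((r | p)))=True G(G(s))=False G(s)=False s=False F((r | p))=True (r | p)=True r=True p=True
s_6={p,r,s}: (G(G(s)) U F((r | p)))=True G(G(s))=False G(s)=False s=True F((r | p))=True (r | p)=True r=True p=True
s_7={p,q}: (G(G(s)) U F((r | p)))=True G(G(s))=False G(s)=False s=False F((r | p))=True (r | p)=True r=False p=True
Evaluating at position 7: result = True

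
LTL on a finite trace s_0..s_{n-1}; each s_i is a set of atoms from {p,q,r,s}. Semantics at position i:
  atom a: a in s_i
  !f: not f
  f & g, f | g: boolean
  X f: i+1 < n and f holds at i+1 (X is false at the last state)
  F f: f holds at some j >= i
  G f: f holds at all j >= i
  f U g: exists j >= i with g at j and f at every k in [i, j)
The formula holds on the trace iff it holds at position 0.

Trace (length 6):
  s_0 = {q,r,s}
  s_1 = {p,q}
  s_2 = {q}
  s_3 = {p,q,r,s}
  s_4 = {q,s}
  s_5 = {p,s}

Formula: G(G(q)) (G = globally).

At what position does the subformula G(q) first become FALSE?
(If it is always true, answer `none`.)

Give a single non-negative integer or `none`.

Answer: 0

Derivation:
s_0={q,r,s}: G(q)=False q=True
s_1={p,q}: G(q)=False q=True
s_2={q}: G(q)=False q=True
s_3={p,q,r,s}: G(q)=False q=True
s_4={q,s}: G(q)=False q=True
s_5={p,s}: G(q)=False q=False
G(G(q)) holds globally = False
First violation at position 0.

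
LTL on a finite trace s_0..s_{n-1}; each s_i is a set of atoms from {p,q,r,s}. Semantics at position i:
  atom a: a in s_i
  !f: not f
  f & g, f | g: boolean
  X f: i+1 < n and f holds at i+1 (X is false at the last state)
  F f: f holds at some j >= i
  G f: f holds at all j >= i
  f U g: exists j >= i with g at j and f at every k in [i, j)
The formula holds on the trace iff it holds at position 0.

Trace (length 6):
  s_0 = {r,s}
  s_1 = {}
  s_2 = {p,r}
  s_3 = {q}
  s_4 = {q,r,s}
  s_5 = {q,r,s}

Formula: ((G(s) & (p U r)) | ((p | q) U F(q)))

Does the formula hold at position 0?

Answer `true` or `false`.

Answer: true

Derivation:
s_0={r,s}: ((G(s) & (p U r)) | ((p | q) U F(q)))=True (G(s) & (p U r))=False G(s)=False s=True (p U r)=True p=False r=True ((p | q) U F(q))=True (p | q)=False q=False F(q)=True
s_1={}: ((G(s) & (p U r)) | ((p | q) U F(q)))=True (G(s) & (p U r))=False G(s)=False s=False (p U r)=False p=False r=False ((p | q) U F(q))=True (p | q)=False q=False F(q)=True
s_2={p,r}: ((G(s) & (p U r)) | ((p | q) U F(q)))=True (G(s) & (p U r))=False G(s)=False s=False (p U r)=True p=True r=True ((p | q) U F(q))=True (p | q)=True q=False F(q)=True
s_3={q}: ((G(s) & (p U r)) | ((p | q) U F(q)))=True (G(s) & (p U r))=False G(s)=False s=False (p U r)=False p=False r=False ((p | q) U F(q))=True (p | q)=True q=True F(q)=True
s_4={q,r,s}: ((G(s) & (p U r)) | ((p | q) U F(q)))=True (G(s) & (p U r))=True G(s)=True s=True (p U r)=True p=False r=True ((p | q) U F(q))=True (p | q)=True q=True F(q)=True
s_5={q,r,s}: ((G(s) & (p U r)) | ((p | q) U F(q)))=True (G(s) & (p U r))=True G(s)=True s=True (p U r)=True p=False r=True ((p | q) U F(q))=True (p | q)=True q=True F(q)=True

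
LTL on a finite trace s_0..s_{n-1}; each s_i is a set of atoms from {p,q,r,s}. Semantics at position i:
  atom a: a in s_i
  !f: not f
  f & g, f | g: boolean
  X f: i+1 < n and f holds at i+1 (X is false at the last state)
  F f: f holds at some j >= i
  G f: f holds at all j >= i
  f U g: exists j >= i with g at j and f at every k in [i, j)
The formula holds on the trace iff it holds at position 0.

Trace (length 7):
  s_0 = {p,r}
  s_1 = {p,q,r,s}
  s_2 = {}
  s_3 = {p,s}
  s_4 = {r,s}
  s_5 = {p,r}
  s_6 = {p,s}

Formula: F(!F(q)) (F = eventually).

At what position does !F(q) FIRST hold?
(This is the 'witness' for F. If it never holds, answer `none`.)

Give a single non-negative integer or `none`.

Answer: 2

Derivation:
s_0={p,r}: !F(q)=False F(q)=True q=False
s_1={p,q,r,s}: !F(q)=False F(q)=True q=True
s_2={}: !F(q)=True F(q)=False q=False
s_3={p,s}: !F(q)=True F(q)=False q=False
s_4={r,s}: !F(q)=True F(q)=False q=False
s_5={p,r}: !F(q)=True F(q)=False q=False
s_6={p,s}: !F(q)=True F(q)=False q=False
F(!F(q)) holds; first witness at position 2.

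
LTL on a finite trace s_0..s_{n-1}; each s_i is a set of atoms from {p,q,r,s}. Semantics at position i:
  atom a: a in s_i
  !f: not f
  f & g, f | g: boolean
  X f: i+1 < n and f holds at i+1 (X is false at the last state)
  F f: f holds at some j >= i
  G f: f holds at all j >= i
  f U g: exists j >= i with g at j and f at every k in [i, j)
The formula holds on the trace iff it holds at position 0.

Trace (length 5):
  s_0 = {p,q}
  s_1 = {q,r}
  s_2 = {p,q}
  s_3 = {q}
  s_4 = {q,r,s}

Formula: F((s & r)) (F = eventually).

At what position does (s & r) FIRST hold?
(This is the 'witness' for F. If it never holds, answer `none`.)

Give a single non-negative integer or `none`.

s_0={p,q}: (s & r)=False s=False r=False
s_1={q,r}: (s & r)=False s=False r=True
s_2={p,q}: (s & r)=False s=False r=False
s_3={q}: (s & r)=False s=False r=False
s_4={q,r,s}: (s & r)=True s=True r=True
F((s & r)) holds; first witness at position 4.

Answer: 4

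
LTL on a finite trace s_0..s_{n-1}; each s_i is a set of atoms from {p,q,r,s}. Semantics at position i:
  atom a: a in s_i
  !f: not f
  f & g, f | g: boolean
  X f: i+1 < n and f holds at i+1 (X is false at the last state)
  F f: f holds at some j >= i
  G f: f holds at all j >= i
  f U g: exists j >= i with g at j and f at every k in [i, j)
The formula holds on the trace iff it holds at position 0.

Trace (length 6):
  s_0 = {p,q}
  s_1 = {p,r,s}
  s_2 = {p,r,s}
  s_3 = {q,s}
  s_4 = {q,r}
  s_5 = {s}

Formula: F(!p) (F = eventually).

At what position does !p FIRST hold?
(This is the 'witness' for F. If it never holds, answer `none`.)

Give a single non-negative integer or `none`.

Answer: 3

Derivation:
s_0={p,q}: !p=False p=True
s_1={p,r,s}: !p=False p=True
s_2={p,r,s}: !p=False p=True
s_3={q,s}: !p=True p=False
s_4={q,r}: !p=True p=False
s_5={s}: !p=True p=False
F(!p) holds; first witness at position 3.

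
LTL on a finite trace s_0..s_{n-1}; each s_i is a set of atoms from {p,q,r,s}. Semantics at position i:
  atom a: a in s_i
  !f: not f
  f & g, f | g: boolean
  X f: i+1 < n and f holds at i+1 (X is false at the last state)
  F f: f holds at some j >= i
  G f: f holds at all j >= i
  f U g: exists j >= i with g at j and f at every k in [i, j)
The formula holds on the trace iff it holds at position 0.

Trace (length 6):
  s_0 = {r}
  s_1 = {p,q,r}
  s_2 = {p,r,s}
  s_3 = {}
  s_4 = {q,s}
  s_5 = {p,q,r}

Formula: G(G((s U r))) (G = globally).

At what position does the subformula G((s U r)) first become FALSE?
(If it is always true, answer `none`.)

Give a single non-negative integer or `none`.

s_0={r}: G((s U r))=False (s U r)=True s=False r=True
s_1={p,q,r}: G((s U r))=False (s U r)=True s=False r=True
s_2={p,r,s}: G((s U r))=False (s U r)=True s=True r=True
s_3={}: G((s U r))=False (s U r)=False s=False r=False
s_4={q,s}: G((s U r))=True (s U r)=True s=True r=False
s_5={p,q,r}: G((s U r))=True (s U r)=True s=False r=True
G(G((s U r))) holds globally = False
First violation at position 0.

Answer: 0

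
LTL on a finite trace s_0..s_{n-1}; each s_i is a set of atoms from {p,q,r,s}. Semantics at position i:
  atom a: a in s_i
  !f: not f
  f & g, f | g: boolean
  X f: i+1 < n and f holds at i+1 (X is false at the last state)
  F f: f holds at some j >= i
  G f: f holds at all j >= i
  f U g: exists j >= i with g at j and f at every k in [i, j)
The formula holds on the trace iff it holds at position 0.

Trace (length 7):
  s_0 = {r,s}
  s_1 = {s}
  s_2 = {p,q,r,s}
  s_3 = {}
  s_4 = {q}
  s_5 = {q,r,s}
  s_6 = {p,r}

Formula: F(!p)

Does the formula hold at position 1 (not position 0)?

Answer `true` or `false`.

Answer: true

Derivation:
s_0={r,s}: F(!p)=True !p=True p=False
s_1={s}: F(!p)=True !p=True p=False
s_2={p,q,r,s}: F(!p)=True !p=False p=True
s_3={}: F(!p)=True !p=True p=False
s_4={q}: F(!p)=True !p=True p=False
s_5={q,r,s}: F(!p)=True !p=True p=False
s_6={p,r}: F(!p)=False !p=False p=True
Evaluating at position 1: result = True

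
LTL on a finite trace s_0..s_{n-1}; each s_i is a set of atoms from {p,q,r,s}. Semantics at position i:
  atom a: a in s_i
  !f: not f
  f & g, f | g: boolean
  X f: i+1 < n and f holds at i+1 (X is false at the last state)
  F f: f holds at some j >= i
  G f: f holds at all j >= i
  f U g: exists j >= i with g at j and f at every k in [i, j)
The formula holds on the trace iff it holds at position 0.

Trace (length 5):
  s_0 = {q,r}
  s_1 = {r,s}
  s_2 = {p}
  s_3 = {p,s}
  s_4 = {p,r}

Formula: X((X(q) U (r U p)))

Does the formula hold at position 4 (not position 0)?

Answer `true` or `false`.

s_0={q,r}: X((X(q) U (r U p)))=True (X(q) U (r U p))=True X(q)=False q=True (r U p)=True r=True p=False
s_1={r,s}: X((X(q) U (r U p)))=True (X(q) U (r U p))=True X(q)=False q=False (r U p)=True r=True p=False
s_2={p}: X((X(q) U (r U p)))=True (X(q) U (r U p))=True X(q)=False q=False (r U p)=True r=False p=True
s_3={p,s}: X((X(q) U (r U p)))=True (X(q) U (r U p))=True X(q)=False q=False (r U p)=True r=False p=True
s_4={p,r}: X((X(q) U (r U p)))=False (X(q) U (r U p))=True X(q)=False q=False (r U p)=True r=True p=True
Evaluating at position 4: result = False

Answer: false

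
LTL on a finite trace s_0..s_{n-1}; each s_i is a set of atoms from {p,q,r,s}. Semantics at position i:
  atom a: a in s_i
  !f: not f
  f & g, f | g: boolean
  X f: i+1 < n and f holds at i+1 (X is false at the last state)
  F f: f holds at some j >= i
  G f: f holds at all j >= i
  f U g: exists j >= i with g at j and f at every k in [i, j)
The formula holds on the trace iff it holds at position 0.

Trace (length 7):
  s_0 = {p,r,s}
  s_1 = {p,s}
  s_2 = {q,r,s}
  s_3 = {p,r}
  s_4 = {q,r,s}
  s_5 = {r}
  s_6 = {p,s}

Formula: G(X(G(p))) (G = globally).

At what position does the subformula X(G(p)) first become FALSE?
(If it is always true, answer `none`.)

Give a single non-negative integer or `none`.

s_0={p,r,s}: X(G(p))=False G(p)=False p=True
s_1={p,s}: X(G(p))=False G(p)=False p=True
s_2={q,r,s}: X(G(p))=False G(p)=False p=False
s_3={p,r}: X(G(p))=False G(p)=False p=True
s_4={q,r,s}: X(G(p))=False G(p)=False p=False
s_5={r}: X(G(p))=True G(p)=False p=False
s_6={p,s}: X(G(p))=False G(p)=True p=True
G(X(G(p))) holds globally = False
First violation at position 0.

Answer: 0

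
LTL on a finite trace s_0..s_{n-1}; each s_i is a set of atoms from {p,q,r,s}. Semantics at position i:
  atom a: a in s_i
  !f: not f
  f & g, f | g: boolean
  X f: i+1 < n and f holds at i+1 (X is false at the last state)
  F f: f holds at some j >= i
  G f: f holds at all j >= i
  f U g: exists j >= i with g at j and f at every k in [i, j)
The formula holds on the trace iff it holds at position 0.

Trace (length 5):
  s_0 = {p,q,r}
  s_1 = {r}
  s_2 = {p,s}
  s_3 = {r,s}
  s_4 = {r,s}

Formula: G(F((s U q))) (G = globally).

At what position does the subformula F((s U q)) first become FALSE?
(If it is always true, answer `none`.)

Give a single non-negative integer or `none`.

s_0={p,q,r}: F((s U q))=True (s U q)=True s=False q=True
s_1={r}: F((s U q))=False (s U q)=False s=False q=False
s_2={p,s}: F((s U q))=False (s U q)=False s=True q=False
s_3={r,s}: F((s U q))=False (s U q)=False s=True q=False
s_4={r,s}: F((s U q))=False (s U q)=False s=True q=False
G(F((s U q))) holds globally = False
First violation at position 1.

Answer: 1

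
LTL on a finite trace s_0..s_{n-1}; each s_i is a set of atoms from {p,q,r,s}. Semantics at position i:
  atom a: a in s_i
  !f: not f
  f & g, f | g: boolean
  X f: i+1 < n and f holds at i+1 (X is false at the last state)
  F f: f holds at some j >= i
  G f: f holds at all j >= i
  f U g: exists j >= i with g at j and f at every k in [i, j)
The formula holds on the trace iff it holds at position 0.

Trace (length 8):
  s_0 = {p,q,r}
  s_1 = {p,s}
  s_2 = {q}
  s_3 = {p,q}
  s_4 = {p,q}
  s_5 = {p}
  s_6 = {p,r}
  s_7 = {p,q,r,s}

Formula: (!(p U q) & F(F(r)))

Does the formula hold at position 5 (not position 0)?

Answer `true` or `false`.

Answer: false

Derivation:
s_0={p,q,r}: (!(p U q) & F(F(r)))=False !(p U q)=False (p U q)=True p=True q=True F(F(r))=True F(r)=True r=True
s_1={p,s}: (!(p U q) & F(F(r)))=False !(p U q)=False (p U q)=True p=True q=False F(F(r))=True F(r)=True r=False
s_2={q}: (!(p U q) & F(F(r)))=False !(p U q)=False (p U q)=True p=False q=True F(F(r))=True F(r)=True r=False
s_3={p,q}: (!(p U q) & F(F(r)))=False !(p U q)=False (p U q)=True p=True q=True F(F(r))=True F(r)=True r=False
s_4={p,q}: (!(p U q) & F(F(r)))=False !(p U q)=False (p U q)=True p=True q=True F(F(r))=True F(r)=True r=False
s_5={p}: (!(p U q) & F(F(r)))=False !(p U q)=False (p U q)=True p=True q=False F(F(r))=True F(r)=True r=False
s_6={p,r}: (!(p U q) & F(F(r)))=False !(p U q)=False (p U q)=True p=True q=False F(F(r))=True F(r)=True r=True
s_7={p,q,r,s}: (!(p U q) & F(F(r)))=False !(p U q)=False (p U q)=True p=True q=True F(F(r))=True F(r)=True r=True
Evaluating at position 5: result = False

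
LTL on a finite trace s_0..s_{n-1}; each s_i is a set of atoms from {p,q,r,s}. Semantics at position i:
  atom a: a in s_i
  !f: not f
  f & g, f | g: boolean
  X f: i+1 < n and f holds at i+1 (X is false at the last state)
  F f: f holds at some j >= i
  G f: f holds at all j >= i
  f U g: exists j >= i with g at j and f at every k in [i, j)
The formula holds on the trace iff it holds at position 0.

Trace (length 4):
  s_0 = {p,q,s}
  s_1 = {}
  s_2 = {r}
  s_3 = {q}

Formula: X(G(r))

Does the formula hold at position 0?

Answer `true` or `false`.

s_0={p,q,s}: X(G(r))=False G(r)=False r=False
s_1={}: X(G(r))=False G(r)=False r=False
s_2={r}: X(G(r))=False G(r)=False r=True
s_3={q}: X(G(r))=False G(r)=False r=False

Answer: false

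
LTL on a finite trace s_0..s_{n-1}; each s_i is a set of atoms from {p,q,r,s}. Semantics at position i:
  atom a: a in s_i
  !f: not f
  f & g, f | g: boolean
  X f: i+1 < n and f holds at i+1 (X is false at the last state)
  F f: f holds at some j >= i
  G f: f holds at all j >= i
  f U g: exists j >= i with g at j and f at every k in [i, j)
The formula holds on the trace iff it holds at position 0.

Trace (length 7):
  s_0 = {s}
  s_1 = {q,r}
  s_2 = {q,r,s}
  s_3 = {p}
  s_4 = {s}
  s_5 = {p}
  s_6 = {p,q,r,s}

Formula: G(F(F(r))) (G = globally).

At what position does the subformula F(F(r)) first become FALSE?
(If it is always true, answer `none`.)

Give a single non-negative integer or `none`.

Answer: none

Derivation:
s_0={s}: F(F(r))=True F(r)=True r=False
s_1={q,r}: F(F(r))=True F(r)=True r=True
s_2={q,r,s}: F(F(r))=True F(r)=True r=True
s_3={p}: F(F(r))=True F(r)=True r=False
s_4={s}: F(F(r))=True F(r)=True r=False
s_5={p}: F(F(r))=True F(r)=True r=False
s_6={p,q,r,s}: F(F(r))=True F(r)=True r=True
G(F(F(r))) holds globally = True
No violation — formula holds at every position.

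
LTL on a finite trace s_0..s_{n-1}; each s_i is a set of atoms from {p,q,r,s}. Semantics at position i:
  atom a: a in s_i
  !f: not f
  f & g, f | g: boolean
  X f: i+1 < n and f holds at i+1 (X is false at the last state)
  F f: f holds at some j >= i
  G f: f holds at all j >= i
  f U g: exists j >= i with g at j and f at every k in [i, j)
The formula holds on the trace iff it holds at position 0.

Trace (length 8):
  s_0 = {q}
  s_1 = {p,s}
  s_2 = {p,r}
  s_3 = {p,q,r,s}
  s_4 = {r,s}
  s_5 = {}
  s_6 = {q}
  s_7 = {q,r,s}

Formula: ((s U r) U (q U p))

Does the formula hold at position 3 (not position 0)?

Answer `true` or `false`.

s_0={q}: ((s U r) U (q U p))=True (s U r)=False s=False r=False (q U p)=True q=True p=False
s_1={p,s}: ((s U r) U (q U p))=True (s U r)=True s=True r=False (q U p)=True q=False p=True
s_2={p,r}: ((s U r) U (q U p))=True (s U r)=True s=False r=True (q U p)=True q=False p=True
s_3={p,q,r,s}: ((s U r) U (q U p))=True (s U r)=True s=True r=True (q U p)=True q=True p=True
s_4={r,s}: ((s U r) U (q U p))=False (s U r)=True s=True r=True (q U p)=False q=False p=False
s_5={}: ((s U r) U (q U p))=False (s U r)=False s=False r=False (q U p)=False q=False p=False
s_6={q}: ((s U r) U (q U p))=False (s U r)=False s=False r=False (q U p)=False q=True p=False
s_7={q,r,s}: ((s U r) U (q U p))=False (s U r)=True s=True r=True (q U p)=False q=True p=False
Evaluating at position 3: result = True

Answer: true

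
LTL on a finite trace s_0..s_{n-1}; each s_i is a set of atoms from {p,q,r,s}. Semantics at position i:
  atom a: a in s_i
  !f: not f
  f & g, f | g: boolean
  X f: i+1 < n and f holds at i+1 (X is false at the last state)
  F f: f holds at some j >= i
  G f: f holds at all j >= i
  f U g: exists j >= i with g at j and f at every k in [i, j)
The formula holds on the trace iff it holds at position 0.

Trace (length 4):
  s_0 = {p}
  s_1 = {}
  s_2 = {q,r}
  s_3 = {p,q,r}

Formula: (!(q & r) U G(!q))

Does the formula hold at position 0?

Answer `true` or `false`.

Answer: false

Derivation:
s_0={p}: (!(q & r) U G(!q))=False !(q & r)=True (q & r)=False q=False r=False G(!q)=False !q=True
s_1={}: (!(q & r) U G(!q))=False !(q & r)=True (q & r)=False q=False r=False G(!q)=False !q=True
s_2={q,r}: (!(q & r) U G(!q))=False !(q & r)=False (q & r)=True q=True r=True G(!q)=False !q=False
s_3={p,q,r}: (!(q & r) U G(!q))=False !(q & r)=False (q & r)=True q=True r=True G(!q)=False !q=False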